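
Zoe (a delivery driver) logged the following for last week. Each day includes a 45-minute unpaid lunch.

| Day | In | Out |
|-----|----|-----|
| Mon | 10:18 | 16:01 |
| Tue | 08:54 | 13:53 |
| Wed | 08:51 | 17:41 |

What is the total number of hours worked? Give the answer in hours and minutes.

17 h 17 min

Mon: 10:18–16:01 = 5 h 43 min; less 45 min break → 4 h 58 min
Tue: 08:54–13:53 = 4 h 59 min; less 45 min break → 4 h 14 min
Wed: 08:51–17:41 = 8 h 50 min; less 45 min break → 8 h 5 min
Total: 4 h 58 min + 4 h 14 min + 8 h 5 min = 17 h 17 min.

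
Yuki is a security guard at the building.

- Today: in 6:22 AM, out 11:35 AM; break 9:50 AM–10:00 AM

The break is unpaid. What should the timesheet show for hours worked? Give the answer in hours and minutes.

5 h 3 min

Today: 6:22 AM–11:35 AM = 5 h 13 min; less 10 min break → 5 h 3 min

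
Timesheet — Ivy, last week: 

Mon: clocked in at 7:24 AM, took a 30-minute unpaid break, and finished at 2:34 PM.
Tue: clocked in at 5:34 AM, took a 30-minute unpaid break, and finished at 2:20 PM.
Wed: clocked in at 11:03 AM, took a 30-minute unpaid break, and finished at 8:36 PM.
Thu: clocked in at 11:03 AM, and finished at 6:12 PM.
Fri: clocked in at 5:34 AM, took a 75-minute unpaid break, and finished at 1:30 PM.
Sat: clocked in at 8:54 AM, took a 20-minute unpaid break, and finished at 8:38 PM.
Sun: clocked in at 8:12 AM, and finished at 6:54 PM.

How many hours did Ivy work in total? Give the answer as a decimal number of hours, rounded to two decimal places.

59.92 hours

Mon: 7:24 AM–2:34 PM = 7 h 10 min; less 30 min break → 6 h 40 min
Tue: 5:34 AM–2:20 PM = 8 h 46 min; less 30 min break → 8 h 16 min
Wed: 11:03 AM–8:36 PM = 9 h 33 min; less 30 min break → 9 h 3 min
Thu: 11:03 AM–6:12 PM = 7 h 9 min
Fri: 5:34 AM–1:30 PM = 7 h 56 min; less 75 min break → 6 h 41 min
Sat: 8:54 AM–8:38 PM = 11 h 44 min; less 20 min break → 11 h 24 min
Sun: 8:12 AM–6:54 PM = 10 h 42 min
Total: 6 h 40 min + 8 h 16 min + 9 h 3 min + 7 h 9 min + 6 h 41 min + 11 h 24 min + 10 h 42 min = 59 h 55 min.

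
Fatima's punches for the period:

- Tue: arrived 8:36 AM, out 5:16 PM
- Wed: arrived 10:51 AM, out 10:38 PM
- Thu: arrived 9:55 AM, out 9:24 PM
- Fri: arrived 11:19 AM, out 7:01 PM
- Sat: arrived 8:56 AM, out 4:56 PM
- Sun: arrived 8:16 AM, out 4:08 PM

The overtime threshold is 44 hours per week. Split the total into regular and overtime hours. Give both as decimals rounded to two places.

Regular 44.00 hours, overtime 11.50 hours

Tue: 8:36 AM–5:16 PM = 8 h 40 min
Wed: 10:51 AM–10:38 PM = 11 h 47 min
Thu: 9:55 AM–9:24 PM = 11 h 29 min
Fri: 11:19 AM–7:01 PM = 7 h 42 min
Sat: 8:56 AM–4:56 PM = 8 h 0 min
Sun: 8:16 AM–4:08 PM = 7 h 52 min
Total worked: 55 h 30 min = 55.50 h.
Threshold 44 h → overtime 11 h 30 min, regular 44 h 0 min.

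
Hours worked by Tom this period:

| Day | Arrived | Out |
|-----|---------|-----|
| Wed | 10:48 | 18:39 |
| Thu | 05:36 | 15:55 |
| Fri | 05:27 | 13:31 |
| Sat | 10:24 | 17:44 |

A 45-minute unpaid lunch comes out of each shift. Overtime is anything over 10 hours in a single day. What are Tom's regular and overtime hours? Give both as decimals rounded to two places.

Wed: 10:48–18:39 = 7 h 51 min; less 45 min break → 7 h 6 min
Thu: 05:36–15:55 = 10 h 19 min; less 45 min break → 9 h 34 min
Fri: 05:27–13:31 = 8 h 4 min; less 45 min break → 7 h 19 min
Sat: 10:24–17:44 = 7 h 20 min; less 45 min break → 6 h 35 min
Wed reg 7 h 6 min / OT 0 h 0 min; Thu reg 9 h 34 min / OT 0 h 0 min; Fri reg 7 h 19 min / OT 0 h 0 min; Sat reg 6 h 35 min / OT 0 h 0 min.
Totals: regular 30 h 34 min, overtime 0 h 0 min.

Regular 30.57 hours, overtime 0.00 hours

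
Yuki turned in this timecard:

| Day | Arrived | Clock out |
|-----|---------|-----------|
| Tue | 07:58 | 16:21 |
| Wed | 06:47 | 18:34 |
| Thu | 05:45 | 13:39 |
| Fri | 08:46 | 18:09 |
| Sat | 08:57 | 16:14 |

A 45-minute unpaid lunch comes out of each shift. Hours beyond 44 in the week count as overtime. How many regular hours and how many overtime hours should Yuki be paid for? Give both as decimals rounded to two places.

Tue: 07:58–16:21 = 8 h 23 min; less 45 min break → 7 h 38 min
Wed: 06:47–18:34 = 11 h 47 min; less 45 min break → 11 h 2 min
Thu: 05:45–13:39 = 7 h 54 min; less 45 min break → 7 h 9 min
Fri: 08:46–18:09 = 9 h 23 min; less 45 min break → 8 h 38 min
Sat: 08:57–16:14 = 7 h 17 min; less 45 min break → 6 h 32 min
Total worked: 40 h 59 min = 40.98 h.
Threshold 44 h → overtime 0 h 0 min, regular 40 h 59 min.

Regular 40.98 hours, overtime 0.00 hours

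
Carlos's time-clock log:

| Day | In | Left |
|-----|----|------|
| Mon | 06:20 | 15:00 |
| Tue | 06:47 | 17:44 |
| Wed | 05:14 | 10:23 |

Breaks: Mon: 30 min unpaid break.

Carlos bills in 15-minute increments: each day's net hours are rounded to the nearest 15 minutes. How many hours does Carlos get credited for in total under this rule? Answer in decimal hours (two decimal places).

Mon: 06:20–15:00 = 8 h 40 min − 30 min = 8 h 10 min → rounds to 8 h 15 min
Tue: 06:47–17:44 = 10 h 57 min → rounds to 11 h 0 min
Wed: 05:14–10:23 = 5 h 9 min → rounds to 5 h 15 min
Total credited: 24 h 30 min.

24.50 hours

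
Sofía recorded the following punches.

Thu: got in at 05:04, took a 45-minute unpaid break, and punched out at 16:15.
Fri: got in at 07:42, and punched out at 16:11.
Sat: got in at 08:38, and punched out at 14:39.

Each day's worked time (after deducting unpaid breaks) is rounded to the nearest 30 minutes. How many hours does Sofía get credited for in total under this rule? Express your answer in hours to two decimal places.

25.00 hours

Thu: 05:04–16:15 = 11 h 11 min − 45 min = 10 h 26 min → rounds to 10 h 30 min
Fri: 07:42–16:11 = 8 h 29 min → rounds to 8 h 30 min
Sat: 08:38–14:39 = 6 h 1 min → rounds to 6 h 0 min
Total credited: 25 h 0 min.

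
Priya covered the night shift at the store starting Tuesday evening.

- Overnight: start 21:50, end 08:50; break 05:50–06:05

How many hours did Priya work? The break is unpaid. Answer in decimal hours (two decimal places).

10.75 hours

Overnight: 21:50 → midnight = 2 h 10 min; midnight → 08:50 = 8 h 50 min; span 11 h 0 min; less 15 min break → 10 h 45 min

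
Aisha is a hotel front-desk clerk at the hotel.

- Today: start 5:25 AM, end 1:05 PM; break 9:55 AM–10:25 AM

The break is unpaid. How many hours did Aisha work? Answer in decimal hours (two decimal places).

Today: 5:25 AM–1:05 PM = 7 h 40 min; less 30 min break → 7 h 10 min

7.17 hours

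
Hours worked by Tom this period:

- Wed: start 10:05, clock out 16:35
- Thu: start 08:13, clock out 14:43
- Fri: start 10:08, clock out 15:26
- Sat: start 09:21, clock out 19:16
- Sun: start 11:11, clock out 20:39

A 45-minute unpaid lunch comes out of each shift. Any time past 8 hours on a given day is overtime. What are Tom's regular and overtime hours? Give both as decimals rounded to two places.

Wed: 10:05–16:35 = 6 h 30 min; less 45 min break → 5 h 45 min
Thu: 08:13–14:43 = 6 h 30 min; less 45 min break → 5 h 45 min
Fri: 10:08–15:26 = 5 h 18 min; less 45 min break → 4 h 33 min
Sat: 09:21–19:16 = 9 h 55 min; less 45 min break → 9 h 10 min
Sun: 11:11–20:39 = 9 h 28 min; less 45 min break → 8 h 43 min
Wed reg 5 h 45 min / OT 0 h 0 min; Thu reg 5 h 45 min / OT 0 h 0 min; Fri reg 4 h 33 min / OT 0 h 0 min; Sat reg 8 h 0 min / OT 1 h 10 min; Sun reg 8 h 0 min / OT 0 h 43 min.
Totals: regular 32 h 3 min, overtime 1 h 53 min.

Regular 32.05 hours, overtime 1.88 hours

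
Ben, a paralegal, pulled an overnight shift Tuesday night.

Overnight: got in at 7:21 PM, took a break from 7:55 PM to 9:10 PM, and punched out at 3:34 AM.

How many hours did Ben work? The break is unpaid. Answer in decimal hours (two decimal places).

Overnight: 7:21 PM → midnight = 4 h 39 min; midnight → 3:34 AM = 3 h 34 min; span 8 h 13 min; less 75 min break → 6 h 58 min

6.97 hours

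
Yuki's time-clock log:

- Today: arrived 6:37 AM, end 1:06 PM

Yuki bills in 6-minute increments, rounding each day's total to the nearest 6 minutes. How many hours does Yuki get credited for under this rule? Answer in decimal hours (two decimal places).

Today: 6:37 AM–1:06 PM = 6 h 29 min → rounds to 6 h 30 min

6.50 hours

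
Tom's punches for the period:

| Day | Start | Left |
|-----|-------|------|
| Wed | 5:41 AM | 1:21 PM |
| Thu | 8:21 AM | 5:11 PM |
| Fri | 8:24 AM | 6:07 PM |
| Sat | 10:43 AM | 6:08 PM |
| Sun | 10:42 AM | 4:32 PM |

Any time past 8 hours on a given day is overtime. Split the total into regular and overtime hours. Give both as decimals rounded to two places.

Wed: 5:41 AM–1:21 PM = 7 h 40 min
Thu: 8:21 AM–5:11 PM = 8 h 50 min
Fri: 8:24 AM–6:07 PM = 9 h 43 min
Sat: 10:43 AM–6:08 PM = 7 h 25 min
Sun: 10:42 AM–4:32 PM = 5 h 50 min
Wed reg 7 h 40 min / OT 0 h 0 min; Thu reg 8 h 0 min / OT 0 h 50 min; Fri reg 8 h 0 min / OT 1 h 43 min; Sat reg 7 h 25 min / OT 0 h 0 min; Sun reg 5 h 50 min / OT 0 h 0 min.
Totals: regular 36 h 55 min, overtime 2 h 33 min.

Regular 36.92 hours, overtime 2.55 hours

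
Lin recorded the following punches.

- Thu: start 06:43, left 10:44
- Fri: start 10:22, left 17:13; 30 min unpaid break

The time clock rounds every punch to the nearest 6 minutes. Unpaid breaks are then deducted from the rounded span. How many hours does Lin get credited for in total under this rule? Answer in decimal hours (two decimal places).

Thu: in 06:43→06:42, out 10:44→10:42; 4 h 0 min
Fri: in 10:22→10:24, out 17:13→17:12; 6 h 48 min − 30 min = 6 h 18 min
Total credited: 10 h 18 min.

10.30 hours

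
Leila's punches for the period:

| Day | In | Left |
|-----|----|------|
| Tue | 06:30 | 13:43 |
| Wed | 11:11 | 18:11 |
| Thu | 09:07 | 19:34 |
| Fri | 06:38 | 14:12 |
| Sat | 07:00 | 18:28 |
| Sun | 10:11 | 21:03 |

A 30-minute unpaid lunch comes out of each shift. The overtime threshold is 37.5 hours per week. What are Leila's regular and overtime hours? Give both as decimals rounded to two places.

Tue: 06:30–13:43 = 7 h 13 min; less 30 min break → 6 h 43 min
Wed: 11:11–18:11 = 7 h 0 min; less 30 min break → 6 h 30 min
Thu: 09:07–19:34 = 10 h 27 min; less 30 min break → 9 h 57 min
Fri: 06:38–14:12 = 7 h 34 min; less 30 min break → 7 h 4 min
Sat: 07:00–18:28 = 11 h 28 min; less 30 min break → 10 h 58 min
Sun: 10:11–21:03 = 10 h 52 min; less 30 min break → 10 h 22 min
Total worked: 51 h 34 min = 51.57 h.
Threshold 37.5 h → overtime 14 h 4 min, regular 37 h 30 min.

Regular 37.50 hours, overtime 14.07 hours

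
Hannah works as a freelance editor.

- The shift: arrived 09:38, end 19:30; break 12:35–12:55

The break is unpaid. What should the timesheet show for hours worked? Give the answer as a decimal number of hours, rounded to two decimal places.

9.53 hours

The shift: 09:38–19:30 = 9 h 52 min; less 20 min break → 9 h 32 min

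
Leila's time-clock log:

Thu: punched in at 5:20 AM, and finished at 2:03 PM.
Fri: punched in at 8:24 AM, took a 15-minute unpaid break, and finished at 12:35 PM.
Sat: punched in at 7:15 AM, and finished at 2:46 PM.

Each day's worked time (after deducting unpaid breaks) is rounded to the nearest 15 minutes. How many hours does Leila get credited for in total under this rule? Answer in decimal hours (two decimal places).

20.25 hours

Thu: 5:20 AM–2:03 PM = 8 h 43 min → rounds to 8 h 45 min
Fri: 8:24 AM–12:35 PM = 4 h 11 min − 15 min = 3 h 56 min → rounds to 4 h 0 min
Sat: 7:15 AM–2:46 PM = 7 h 31 min → rounds to 7 h 30 min
Total credited: 20 h 15 min.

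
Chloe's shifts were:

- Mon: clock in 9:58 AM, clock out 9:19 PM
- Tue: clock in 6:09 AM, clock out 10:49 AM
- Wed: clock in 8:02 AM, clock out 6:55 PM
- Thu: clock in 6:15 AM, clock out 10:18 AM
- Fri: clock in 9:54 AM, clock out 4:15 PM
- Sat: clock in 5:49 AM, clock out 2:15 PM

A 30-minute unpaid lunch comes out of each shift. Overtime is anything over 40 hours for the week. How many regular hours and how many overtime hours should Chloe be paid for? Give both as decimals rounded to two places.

Mon: 9:58 AM–9:19 PM = 11 h 21 min; less 30 min break → 10 h 51 min
Tue: 6:09 AM–10:49 AM = 4 h 40 min; less 30 min break → 4 h 10 min
Wed: 8:02 AM–6:55 PM = 10 h 53 min; less 30 min break → 10 h 23 min
Thu: 6:15 AM–10:18 AM = 4 h 3 min; less 30 min break → 3 h 33 min
Fri: 9:54 AM–4:15 PM = 6 h 21 min; less 30 min break → 5 h 51 min
Sat: 5:49 AM–2:15 PM = 8 h 26 min; less 30 min break → 7 h 56 min
Total worked: 42 h 44 min = 42.73 h.
Threshold 40 h → overtime 2 h 44 min, regular 40 h 0 min.

Regular 40.00 hours, overtime 2.73 hours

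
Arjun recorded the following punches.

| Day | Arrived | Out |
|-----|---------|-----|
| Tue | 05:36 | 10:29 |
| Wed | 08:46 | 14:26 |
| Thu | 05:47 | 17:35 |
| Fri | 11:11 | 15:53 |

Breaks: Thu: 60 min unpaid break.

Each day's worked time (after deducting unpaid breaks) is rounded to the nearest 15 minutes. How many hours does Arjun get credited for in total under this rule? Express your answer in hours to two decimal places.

Tue: 05:36–10:29 = 4 h 53 min → rounds to 5 h 0 min
Wed: 08:46–14:26 = 5 h 40 min → rounds to 5 h 45 min
Thu: 05:47–17:35 = 11 h 48 min − 60 min = 10 h 48 min → rounds to 10 h 45 min
Fri: 11:11–15:53 = 4 h 42 min → rounds to 4 h 45 min
Total credited: 26 h 15 min.

26.25 hours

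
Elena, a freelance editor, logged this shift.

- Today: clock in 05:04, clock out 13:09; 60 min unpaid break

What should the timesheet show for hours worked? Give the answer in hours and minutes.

Today: 05:04–13:09 = 8 h 5 min; less 60 min break → 7 h 5 min

7 h 5 min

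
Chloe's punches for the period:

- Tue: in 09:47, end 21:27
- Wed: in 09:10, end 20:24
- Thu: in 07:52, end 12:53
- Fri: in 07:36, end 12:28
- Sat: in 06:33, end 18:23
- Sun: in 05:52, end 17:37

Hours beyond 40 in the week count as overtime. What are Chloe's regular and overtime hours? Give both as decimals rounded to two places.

Regular 40.00 hours, overtime 16.37 hours

Tue: 09:47–21:27 = 11 h 40 min
Wed: 09:10–20:24 = 11 h 14 min
Thu: 07:52–12:53 = 5 h 1 min
Fri: 07:36–12:28 = 4 h 52 min
Sat: 06:33–18:23 = 11 h 50 min
Sun: 05:52–17:37 = 11 h 45 min
Total worked: 56 h 22 min = 56.37 h.
Threshold 40 h → overtime 16 h 22 min, regular 40 h 0 min.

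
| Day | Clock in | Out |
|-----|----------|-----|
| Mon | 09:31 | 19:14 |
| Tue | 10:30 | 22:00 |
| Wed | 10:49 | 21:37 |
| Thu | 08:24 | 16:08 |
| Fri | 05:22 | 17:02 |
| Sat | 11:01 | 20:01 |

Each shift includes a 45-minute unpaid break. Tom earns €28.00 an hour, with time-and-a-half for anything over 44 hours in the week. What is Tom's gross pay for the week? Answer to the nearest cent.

Mon: 09:31–19:14 = 9 h 43 min; less 45 min break → 8 h 58 min
Tue: 10:30–22:00 = 11 h 30 min; less 45 min break → 10 h 45 min
Wed: 10:49–21:37 = 10 h 48 min; less 45 min break → 10 h 3 min
Thu: 08:24–16:08 = 7 h 44 min; less 45 min break → 6 h 59 min
Fri: 05:22–17:02 = 11 h 40 min; less 45 min break → 10 h 55 min
Sat: 11:01–20:01 = 9 h 0 min; less 45 min break → 8 h 15 min
Total worked: 55 h 55 min = 3355 min.
Regular 44 h 0 min = 2640 min at €28.00/h; overtime 11 h 55 min = 715 min at €42.00/h.
Pay = (2640 × €28.00 + 715 × €42.00) ÷ 60 = €1732.50.

€1732.50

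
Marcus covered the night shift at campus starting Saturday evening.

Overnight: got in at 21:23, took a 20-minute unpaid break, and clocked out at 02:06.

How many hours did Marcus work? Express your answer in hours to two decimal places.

4.38 hours

Overnight: 21:23 → midnight = 2 h 37 min; midnight → 02:06 = 2 h 6 min; span 4 h 43 min; less 20 min break → 4 h 23 min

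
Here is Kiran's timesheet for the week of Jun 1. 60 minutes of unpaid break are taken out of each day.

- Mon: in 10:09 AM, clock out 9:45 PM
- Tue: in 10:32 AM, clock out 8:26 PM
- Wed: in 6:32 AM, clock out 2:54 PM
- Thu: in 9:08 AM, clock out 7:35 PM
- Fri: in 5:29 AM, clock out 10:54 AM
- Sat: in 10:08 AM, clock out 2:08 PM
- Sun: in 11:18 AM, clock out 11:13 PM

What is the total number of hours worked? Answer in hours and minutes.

Mon: 10:09 AM–9:45 PM = 11 h 36 min; less 60 min break → 10 h 36 min
Tue: 10:32 AM–8:26 PM = 9 h 54 min; less 60 min break → 8 h 54 min
Wed: 6:32 AM–2:54 PM = 8 h 22 min; less 60 min break → 7 h 22 min
Thu: 9:08 AM–7:35 PM = 10 h 27 min; less 60 min break → 9 h 27 min
Fri: 5:29 AM–10:54 AM = 5 h 25 min; less 60 min break → 4 h 25 min
Sat: 10:08 AM–2:08 PM = 4 h 0 min; less 60 min break → 3 h 0 min
Sun: 11:18 AM–11:13 PM = 11 h 55 min; less 60 min break → 10 h 55 min
Total: 10 h 36 min + 8 h 54 min + 7 h 22 min + 9 h 27 min + 4 h 25 min + 3 h 0 min + 10 h 55 min = 54 h 39 min.

54 h 39 min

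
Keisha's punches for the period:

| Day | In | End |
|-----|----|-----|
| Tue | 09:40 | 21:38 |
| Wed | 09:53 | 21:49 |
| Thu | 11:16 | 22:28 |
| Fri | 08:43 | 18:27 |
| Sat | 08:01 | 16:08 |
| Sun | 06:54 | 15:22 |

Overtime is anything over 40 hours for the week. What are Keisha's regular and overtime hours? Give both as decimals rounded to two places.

Regular 40.00 hours, overtime 21.42 hours

Tue: 09:40–21:38 = 11 h 58 min
Wed: 09:53–21:49 = 11 h 56 min
Thu: 11:16–22:28 = 11 h 12 min
Fri: 08:43–18:27 = 9 h 44 min
Sat: 08:01–16:08 = 8 h 7 min
Sun: 06:54–15:22 = 8 h 28 min
Total worked: 61 h 25 min = 61.42 h.
Threshold 40 h → overtime 21 h 25 min, regular 40 h 0 min.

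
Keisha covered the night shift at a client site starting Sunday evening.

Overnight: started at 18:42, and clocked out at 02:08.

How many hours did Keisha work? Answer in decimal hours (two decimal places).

7.43 hours

Overnight: 18:42 → midnight = 5 h 18 min; midnight → 02:08 = 2 h 8 min; span 7 h 26 min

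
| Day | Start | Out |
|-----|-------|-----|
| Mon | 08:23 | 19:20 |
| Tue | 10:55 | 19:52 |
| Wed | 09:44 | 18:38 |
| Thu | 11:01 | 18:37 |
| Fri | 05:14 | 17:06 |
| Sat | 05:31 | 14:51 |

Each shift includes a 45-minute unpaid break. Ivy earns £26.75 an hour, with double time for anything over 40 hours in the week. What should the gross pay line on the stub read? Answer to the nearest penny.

£1770.85

Mon: 08:23–19:20 = 10 h 57 min; less 45 min break → 10 h 12 min
Tue: 10:55–19:52 = 8 h 57 min; less 45 min break → 8 h 12 min
Wed: 09:44–18:38 = 8 h 54 min; less 45 min break → 8 h 9 min
Thu: 11:01–18:37 = 7 h 36 min; less 45 min break → 6 h 51 min
Fri: 05:14–17:06 = 11 h 52 min; less 45 min break → 11 h 7 min
Sat: 05:31–14:51 = 9 h 20 min; less 45 min break → 8 h 35 min
Total worked: 53 h 6 min = 3186 min.
Regular 40 h 0 min = 2400 min at £26.75/h; overtime 13 h 6 min = 786 min at £53.50/h.
Pay = (2400 × £26.75 + 786 × £53.50) ÷ 60 = £1770.85.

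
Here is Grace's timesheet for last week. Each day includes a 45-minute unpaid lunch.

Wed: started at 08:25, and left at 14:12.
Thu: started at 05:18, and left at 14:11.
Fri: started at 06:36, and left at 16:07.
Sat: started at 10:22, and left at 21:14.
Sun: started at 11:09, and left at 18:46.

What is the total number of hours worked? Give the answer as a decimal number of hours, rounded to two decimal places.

Wed: 08:25–14:12 = 5 h 47 min; less 45 min break → 5 h 2 min
Thu: 05:18–14:11 = 8 h 53 min; less 45 min break → 8 h 8 min
Fri: 06:36–16:07 = 9 h 31 min; less 45 min break → 8 h 46 min
Sat: 10:22–21:14 = 10 h 52 min; less 45 min break → 10 h 7 min
Sun: 11:09–18:46 = 7 h 37 min; less 45 min break → 6 h 52 min
Total: 5 h 2 min + 8 h 8 min + 8 h 46 min + 10 h 7 min + 6 h 52 min = 38 h 55 min.

38.92 hours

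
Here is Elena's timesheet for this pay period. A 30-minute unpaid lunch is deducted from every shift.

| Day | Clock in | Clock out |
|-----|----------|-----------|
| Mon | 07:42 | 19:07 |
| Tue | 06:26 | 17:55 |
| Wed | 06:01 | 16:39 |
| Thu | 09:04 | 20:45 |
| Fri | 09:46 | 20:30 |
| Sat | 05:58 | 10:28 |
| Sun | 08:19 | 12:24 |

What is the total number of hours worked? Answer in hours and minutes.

Mon: 07:42–19:07 = 11 h 25 min; less 30 min break → 10 h 55 min
Tue: 06:26–17:55 = 11 h 29 min; less 30 min break → 10 h 59 min
Wed: 06:01–16:39 = 10 h 38 min; less 30 min break → 10 h 8 min
Thu: 09:04–20:45 = 11 h 41 min; less 30 min break → 11 h 11 min
Fri: 09:46–20:30 = 10 h 44 min; less 30 min break → 10 h 14 min
Sat: 05:58–10:28 = 4 h 30 min; less 30 min break → 4 h 0 min
Sun: 08:19–12:24 = 4 h 5 min; less 30 min break → 3 h 35 min
Total: 10 h 55 min + 10 h 59 min + 10 h 8 min + 11 h 11 min + 10 h 14 min + 4 h 0 min + 3 h 35 min = 61 h 2 min.

61 h 2 min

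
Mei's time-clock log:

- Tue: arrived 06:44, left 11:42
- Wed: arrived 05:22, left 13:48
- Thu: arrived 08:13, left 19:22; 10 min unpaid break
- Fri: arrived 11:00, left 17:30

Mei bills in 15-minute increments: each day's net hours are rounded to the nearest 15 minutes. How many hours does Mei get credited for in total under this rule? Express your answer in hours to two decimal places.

Tue: 06:44–11:42 = 4 h 58 min → rounds to 5 h 0 min
Wed: 05:22–13:48 = 8 h 26 min → rounds to 8 h 30 min
Thu: 08:13–19:22 = 11 h 9 min − 10 min = 10 h 59 min → rounds to 11 h 0 min
Fri: 11:00–17:30 = 6 h 30 min → rounds to 6 h 30 min
Total credited: 31 h 0 min.

31.00 hours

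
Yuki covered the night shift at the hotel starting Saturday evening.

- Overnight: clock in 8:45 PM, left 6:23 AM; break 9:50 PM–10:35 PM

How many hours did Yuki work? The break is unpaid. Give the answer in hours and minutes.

8 h 53 min

Overnight: 8:45 PM → midnight = 3 h 15 min; midnight → 6:23 AM = 6 h 23 min; span 9 h 38 min; less 45 min break → 8 h 53 min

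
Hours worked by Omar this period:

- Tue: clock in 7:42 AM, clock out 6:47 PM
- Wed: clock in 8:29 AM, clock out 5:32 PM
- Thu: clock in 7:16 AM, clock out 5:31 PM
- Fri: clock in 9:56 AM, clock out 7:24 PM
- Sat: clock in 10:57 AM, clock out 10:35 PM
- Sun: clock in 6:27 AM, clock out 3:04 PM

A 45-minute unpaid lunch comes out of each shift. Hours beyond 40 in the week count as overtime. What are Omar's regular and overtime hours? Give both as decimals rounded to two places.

Regular 40.00 hours, overtime 15.60 hours

Tue: 7:42 AM–6:47 PM = 11 h 5 min; less 45 min break → 10 h 20 min
Wed: 8:29 AM–5:32 PM = 9 h 3 min; less 45 min break → 8 h 18 min
Thu: 7:16 AM–5:31 PM = 10 h 15 min; less 45 min break → 9 h 30 min
Fri: 9:56 AM–7:24 PM = 9 h 28 min; less 45 min break → 8 h 43 min
Sat: 10:57 AM–10:35 PM = 11 h 38 min; less 45 min break → 10 h 53 min
Sun: 6:27 AM–3:04 PM = 8 h 37 min; less 45 min break → 7 h 52 min
Total worked: 55 h 36 min = 55.60 h.
Threshold 40 h → overtime 15 h 36 min, regular 40 h 0 min.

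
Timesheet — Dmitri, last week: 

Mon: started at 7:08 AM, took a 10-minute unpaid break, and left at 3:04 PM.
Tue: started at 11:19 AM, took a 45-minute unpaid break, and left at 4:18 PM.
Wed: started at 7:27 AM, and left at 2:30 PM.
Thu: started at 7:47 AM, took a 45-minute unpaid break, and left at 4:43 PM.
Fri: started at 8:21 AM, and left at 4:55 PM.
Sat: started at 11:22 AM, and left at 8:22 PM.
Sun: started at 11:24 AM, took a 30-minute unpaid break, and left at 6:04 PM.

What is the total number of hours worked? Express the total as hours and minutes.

Mon: 7:08 AM–3:04 PM = 7 h 56 min; less 10 min break → 7 h 46 min
Tue: 11:19 AM–4:18 PM = 4 h 59 min; less 45 min break → 4 h 14 min
Wed: 7:27 AM–2:30 PM = 7 h 3 min
Thu: 7:47 AM–4:43 PM = 8 h 56 min; less 45 min break → 8 h 11 min
Fri: 8:21 AM–4:55 PM = 8 h 34 min
Sat: 11:22 AM–8:22 PM = 9 h 0 min
Sun: 11:24 AM–6:04 PM = 6 h 40 min; less 30 min break → 6 h 10 min
Total: 7 h 46 min + 4 h 14 min + 7 h 3 min + 8 h 11 min + 8 h 34 min + 9 h 0 min + 6 h 10 min = 50 h 58 min.

50 h 58 min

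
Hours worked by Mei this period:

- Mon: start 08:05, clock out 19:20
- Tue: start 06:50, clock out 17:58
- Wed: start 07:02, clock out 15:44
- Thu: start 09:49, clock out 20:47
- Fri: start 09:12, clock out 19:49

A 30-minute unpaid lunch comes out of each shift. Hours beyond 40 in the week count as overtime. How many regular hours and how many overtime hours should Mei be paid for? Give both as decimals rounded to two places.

Mon: 08:05–19:20 = 11 h 15 min; less 30 min break → 10 h 45 min
Tue: 06:50–17:58 = 11 h 8 min; less 30 min break → 10 h 38 min
Wed: 07:02–15:44 = 8 h 42 min; less 30 min break → 8 h 12 min
Thu: 09:49–20:47 = 10 h 58 min; less 30 min break → 10 h 28 min
Fri: 09:12–19:49 = 10 h 37 min; less 30 min break → 10 h 7 min
Total worked: 50 h 10 min = 50.17 h.
Threshold 40 h → overtime 10 h 10 min, regular 40 h 0 min.

Regular 40.00 hours, overtime 10.17 hours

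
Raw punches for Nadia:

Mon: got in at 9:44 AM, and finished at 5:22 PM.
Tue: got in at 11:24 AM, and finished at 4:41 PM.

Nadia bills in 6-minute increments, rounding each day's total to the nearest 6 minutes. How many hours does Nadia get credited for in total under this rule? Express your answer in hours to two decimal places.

Mon: 9:44 AM–5:22 PM = 7 h 38 min → rounds to 7 h 36 min
Tue: 11:24 AM–4:41 PM = 5 h 17 min → rounds to 5 h 18 min
Total credited: 12 h 54 min.

12.90 hours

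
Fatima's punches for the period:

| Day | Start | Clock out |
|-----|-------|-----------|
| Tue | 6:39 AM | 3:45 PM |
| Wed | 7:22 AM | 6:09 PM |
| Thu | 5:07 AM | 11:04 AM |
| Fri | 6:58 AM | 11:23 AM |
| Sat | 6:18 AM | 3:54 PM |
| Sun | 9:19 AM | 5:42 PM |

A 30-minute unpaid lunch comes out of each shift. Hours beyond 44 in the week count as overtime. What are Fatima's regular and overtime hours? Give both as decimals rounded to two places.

Regular 44.00 hours, overtime 1.23 hours

Tue: 6:39 AM–3:45 PM = 9 h 6 min; less 30 min break → 8 h 36 min
Wed: 7:22 AM–6:09 PM = 10 h 47 min; less 30 min break → 10 h 17 min
Thu: 5:07 AM–11:04 AM = 5 h 57 min; less 30 min break → 5 h 27 min
Fri: 6:58 AM–11:23 AM = 4 h 25 min; less 30 min break → 3 h 55 min
Sat: 6:18 AM–3:54 PM = 9 h 36 min; less 30 min break → 9 h 6 min
Sun: 9:19 AM–5:42 PM = 8 h 23 min; less 30 min break → 7 h 53 min
Total worked: 45 h 14 min = 45.23 h.
Threshold 44 h → overtime 1 h 14 min, regular 44 h 0 min.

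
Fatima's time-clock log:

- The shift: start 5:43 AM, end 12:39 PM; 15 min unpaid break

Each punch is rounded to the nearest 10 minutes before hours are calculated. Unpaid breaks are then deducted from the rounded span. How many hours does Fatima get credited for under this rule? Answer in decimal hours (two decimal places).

6.75 hours

The shift: in 5:43 AM→5:40 AM, out 12:39 PM→12:40 PM; 7 h 0 min − 15 min = 6 h 45 min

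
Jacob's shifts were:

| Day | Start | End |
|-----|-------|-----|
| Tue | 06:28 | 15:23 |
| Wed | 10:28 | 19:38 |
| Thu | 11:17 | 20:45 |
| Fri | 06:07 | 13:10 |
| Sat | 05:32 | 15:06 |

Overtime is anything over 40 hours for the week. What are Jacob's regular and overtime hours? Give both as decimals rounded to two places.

Tue: 06:28–15:23 = 8 h 55 min
Wed: 10:28–19:38 = 9 h 10 min
Thu: 11:17–20:45 = 9 h 28 min
Fri: 06:07–13:10 = 7 h 3 min
Sat: 05:32–15:06 = 9 h 34 min
Total worked: 44 h 10 min = 44.17 h.
Threshold 40 h → overtime 4 h 10 min, regular 40 h 0 min.

Regular 40.00 hours, overtime 4.17 hours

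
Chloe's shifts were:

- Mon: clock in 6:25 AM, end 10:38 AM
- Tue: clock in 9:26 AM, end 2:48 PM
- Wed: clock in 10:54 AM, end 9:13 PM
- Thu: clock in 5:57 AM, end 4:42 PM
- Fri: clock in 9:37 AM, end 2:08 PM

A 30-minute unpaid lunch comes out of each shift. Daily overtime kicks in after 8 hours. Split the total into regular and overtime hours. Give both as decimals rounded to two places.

Mon: 6:25 AM–10:38 AM = 4 h 13 min; less 30 min break → 3 h 43 min
Tue: 9:26 AM–2:48 PM = 5 h 22 min; less 30 min break → 4 h 52 min
Wed: 10:54 AM–9:13 PM = 10 h 19 min; less 30 min break → 9 h 49 min
Thu: 5:57 AM–4:42 PM = 10 h 45 min; less 30 min break → 10 h 15 min
Fri: 9:37 AM–2:08 PM = 4 h 31 min; less 30 min break → 4 h 1 min
Mon reg 3 h 43 min / OT 0 h 0 min; Tue reg 4 h 52 min / OT 0 h 0 min; Wed reg 8 h 0 min / OT 1 h 49 min; Thu reg 8 h 0 min / OT 2 h 15 min; Fri reg 4 h 1 min / OT 0 h 0 min.
Totals: regular 28 h 36 min, overtime 4 h 4 min.

Regular 28.60 hours, overtime 4.07 hours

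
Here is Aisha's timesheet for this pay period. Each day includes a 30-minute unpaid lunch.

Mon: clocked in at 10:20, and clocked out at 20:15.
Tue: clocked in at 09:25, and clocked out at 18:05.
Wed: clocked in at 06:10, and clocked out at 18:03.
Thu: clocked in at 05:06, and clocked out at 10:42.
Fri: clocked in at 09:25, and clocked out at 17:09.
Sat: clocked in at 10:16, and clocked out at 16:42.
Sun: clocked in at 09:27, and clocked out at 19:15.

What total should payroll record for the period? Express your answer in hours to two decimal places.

56.53 hours

Mon: 10:20–20:15 = 9 h 55 min; less 30 min break → 9 h 25 min
Tue: 09:25–18:05 = 8 h 40 min; less 30 min break → 8 h 10 min
Wed: 06:10–18:03 = 11 h 53 min; less 30 min break → 11 h 23 min
Thu: 05:06–10:42 = 5 h 36 min; less 30 min break → 5 h 6 min
Fri: 09:25–17:09 = 7 h 44 min; less 30 min break → 7 h 14 min
Sat: 10:16–16:42 = 6 h 26 min; less 30 min break → 5 h 56 min
Sun: 09:27–19:15 = 9 h 48 min; less 30 min break → 9 h 18 min
Total: 9 h 25 min + 8 h 10 min + 11 h 23 min + 5 h 6 min + 7 h 14 min + 5 h 56 min + 9 h 18 min = 56 h 32 min.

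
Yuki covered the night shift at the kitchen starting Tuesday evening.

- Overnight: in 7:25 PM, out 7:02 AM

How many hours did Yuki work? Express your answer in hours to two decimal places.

11.62 hours

Overnight: 7:25 PM → midnight = 4 h 35 min; midnight → 7:02 AM = 7 h 2 min; span 11 h 37 min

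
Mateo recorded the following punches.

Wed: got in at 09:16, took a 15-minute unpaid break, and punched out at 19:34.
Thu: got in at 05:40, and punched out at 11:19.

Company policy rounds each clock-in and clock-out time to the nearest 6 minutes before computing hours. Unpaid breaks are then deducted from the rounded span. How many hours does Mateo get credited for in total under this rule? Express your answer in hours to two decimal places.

15.65 hours

Wed: in 09:16→09:18, out 19:34→19:36; 10 h 18 min − 15 min = 10 h 3 min
Thu: in 05:40→05:42, out 11:19→11:18; 5 h 36 min
Total credited: 15 h 39 min.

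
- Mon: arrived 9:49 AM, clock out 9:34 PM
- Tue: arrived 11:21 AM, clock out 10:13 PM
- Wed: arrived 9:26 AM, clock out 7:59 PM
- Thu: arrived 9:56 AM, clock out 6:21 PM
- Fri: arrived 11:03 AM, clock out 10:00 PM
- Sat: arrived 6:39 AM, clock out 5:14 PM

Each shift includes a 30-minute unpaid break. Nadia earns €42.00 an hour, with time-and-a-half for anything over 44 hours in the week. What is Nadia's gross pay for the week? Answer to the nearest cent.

Mon: 9:49 AM–9:34 PM = 11 h 45 min; less 30 min break → 11 h 15 min
Tue: 11:21 AM–10:13 PM = 10 h 52 min; less 30 min break → 10 h 22 min
Wed: 9:26 AM–7:59 PM = 10 h 33 min; less 30 min break → 10 h 3 min
Thu: 9:56 AM–6:21 PM = 8 h 25 min; less 30 min break → 7 h 55 min
Fri: 11:03 AM–10:00 PM = 10 h 57 min; less 30 min break → 10 h 27 min
Sat: 6:39 AM–5:14 PM = 10 h 35 min; less 30 min break → 10 h 5 min
Total worked: 60 h 7 min = 3607 min.
Regular 44 h 0 min = 2640 min at €42.00/h; overtime 16 h 7 min = 967 min at €63.00/h.
Pay = (2640 × €42.00 + 967 × €63.00) ÷ 60 = €2863.35.

€2863.35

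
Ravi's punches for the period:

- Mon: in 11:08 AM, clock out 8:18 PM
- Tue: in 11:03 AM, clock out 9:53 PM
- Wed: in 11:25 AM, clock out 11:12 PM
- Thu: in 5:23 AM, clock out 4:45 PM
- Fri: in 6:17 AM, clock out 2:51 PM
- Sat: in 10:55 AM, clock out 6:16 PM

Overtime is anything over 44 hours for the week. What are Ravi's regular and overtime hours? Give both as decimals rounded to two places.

Regular 44.00 hours, overtime 15.07 hours

Mon: 11:08 AM–8:18 PM = 9 h 10 min
Tue: 11:03 AM–9:53 PM = 10 h 50 min
Wed: 11:25 AM–11:12 PM = 11 h 47 min
Thu: 5:23 AM–4:45 PM = 11 h 22 min
Fri: 6:17 AM–2:51 PM = 8 h 34 min
Sat: 10:55 AM–6:16 PM = 7 h 21 min
Total worked: 59 h 4 min = 59.07 h.
Threshold 44 h → overtime 15 h 4 min, regular 44 h 0 min.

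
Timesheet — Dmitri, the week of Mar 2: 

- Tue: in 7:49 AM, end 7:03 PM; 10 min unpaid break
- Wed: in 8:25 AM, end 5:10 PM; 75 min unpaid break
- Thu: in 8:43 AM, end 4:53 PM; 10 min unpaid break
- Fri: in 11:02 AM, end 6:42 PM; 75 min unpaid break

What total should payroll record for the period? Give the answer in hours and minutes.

Tue: 7:49 AM–7:03 PM = 11 h 14 min; less 10 min break → 11 h 4 min
Wed: 8:25 AM–5:10 PM = 8 h 45 min; less 75 min break → 7 h 30 min
Thu: 8:43 AM–4:53 PM = 8 h 10 min; less 10 min break → 8 h 0 min
Fri: 11:02 AM–6:42 PM = 7 h 40 min; less 75 min break → 6 h 25 min
Total: 11 h 4 min + 7 h 30 min + 8 h 0 min + 6 h 25 min = 32 h 59 min.

32 h 59 min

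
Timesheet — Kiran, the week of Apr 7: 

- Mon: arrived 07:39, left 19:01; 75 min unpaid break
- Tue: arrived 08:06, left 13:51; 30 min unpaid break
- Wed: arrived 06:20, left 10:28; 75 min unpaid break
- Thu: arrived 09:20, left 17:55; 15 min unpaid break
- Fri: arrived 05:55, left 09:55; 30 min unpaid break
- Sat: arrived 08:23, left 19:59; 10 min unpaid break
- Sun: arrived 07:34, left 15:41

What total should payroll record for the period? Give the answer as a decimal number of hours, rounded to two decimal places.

Mon: 07:39–19:01 = 11 h 22 min; less 75 min break → 10 h 7 min
Tue: 08:06–13:51 = 5 h 45 min; less 30 min break → 5 h 15 min
Wed: 06:20–10:28 = 4 h 8 min; less 75 min break → 2 h 53 min
Thu: 09:20–17:55 = 8 h 35 min; less 15 min break → 8 h 20 min
Fri: 05:55–09:55 = 4 h 0 min; less 30 min break → 3 h 30 min
Sat: 08:23–19:59 = 11 h 36 min; less 10 min break → 11 h 26 min
Sun: 07:34–15:41 = 8 h 7 min
Total: 10 h 7 min + 5 h 15 min + 2 h 53 min + 8 h 20 min + 3 h 30 min + 11 h 26 min + 8 h 7 min = 49 h 38 min.

49.63 hours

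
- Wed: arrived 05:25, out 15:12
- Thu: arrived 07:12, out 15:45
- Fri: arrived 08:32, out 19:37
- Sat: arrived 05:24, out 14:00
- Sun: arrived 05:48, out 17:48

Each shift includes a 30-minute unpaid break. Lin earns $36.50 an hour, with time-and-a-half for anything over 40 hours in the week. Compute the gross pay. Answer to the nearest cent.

$1871.54

Wed: 05:25–15:12 = 9 h 47 min; less 30 min break → 9 h 17 min
Thu: 07:12–15:45 = 8 h 33 min; less 30 min break → 8 h 3 min
Fri: 08:32–19:37 = 11 h 5 min; less 30 min break → 10 h 35 min
Sat: 05:24–14:00 = 8 h 36 min; less 30 min break → 8 h 6 min
Sun: 05:48–17:48 = 12 h 0 min; less 30 min break → 11 h 30 min
Total worked: 47 h 31 min = 2851 min.
Regular 40 h 0 min = 2400 min at $36.50/h; overtime 7 h 31 min = 451 min at $54.75/h.
Pay = (2400 × $36.50 + 451 × $54.75) ÷ 60 = $1871.54.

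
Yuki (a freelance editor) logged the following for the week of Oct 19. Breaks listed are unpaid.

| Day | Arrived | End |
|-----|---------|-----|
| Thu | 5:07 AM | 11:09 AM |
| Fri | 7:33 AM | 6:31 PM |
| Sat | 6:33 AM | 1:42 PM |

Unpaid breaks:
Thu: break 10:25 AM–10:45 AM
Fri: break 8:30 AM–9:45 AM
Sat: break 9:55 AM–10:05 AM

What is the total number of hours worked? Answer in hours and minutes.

Thu: 5:07 AM–11:09 AM = 6 h 2 min; less 20 min break → 5 h 42 min
Fri: 7:33 AM–6:31 PM = 10 h 58 min; less 75 min break → 9 h 43 min
Sat: 6:33 AM–1:42 PM = 7 h 9 min; less 10 min break → 6 h 59 min
Total: 5 h 42 min + 9 h 43 min + 6 h 59 min = 22 h 24 min.

22 h 24 min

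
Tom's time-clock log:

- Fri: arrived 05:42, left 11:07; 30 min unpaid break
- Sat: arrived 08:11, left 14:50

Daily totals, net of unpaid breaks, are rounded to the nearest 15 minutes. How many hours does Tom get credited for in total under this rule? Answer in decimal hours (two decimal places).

Fri: 05:42–11:07 = 5 h 25 min − 30 min = 4 h 55 min → rounds to 5 h 0 min
Sat: 08:11–14:50 = 6 h 39 min → rounds to 6 h 45 min
Total credited: 11 h 45 min.

11.75 hours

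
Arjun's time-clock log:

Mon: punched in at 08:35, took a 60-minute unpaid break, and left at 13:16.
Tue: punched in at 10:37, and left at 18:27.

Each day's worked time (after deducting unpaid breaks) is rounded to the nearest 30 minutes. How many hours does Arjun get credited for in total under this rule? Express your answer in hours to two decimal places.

Mon: 08:35–13:16 = 4 h 41 min − 60 min = 3 h 41 min → rounds to 3 h 30 min
Tue: 10:37–18:27 = 7 h 50 min → rounds to 8 h 0 min
Total credited: 11 h 30 min.

11.50 hours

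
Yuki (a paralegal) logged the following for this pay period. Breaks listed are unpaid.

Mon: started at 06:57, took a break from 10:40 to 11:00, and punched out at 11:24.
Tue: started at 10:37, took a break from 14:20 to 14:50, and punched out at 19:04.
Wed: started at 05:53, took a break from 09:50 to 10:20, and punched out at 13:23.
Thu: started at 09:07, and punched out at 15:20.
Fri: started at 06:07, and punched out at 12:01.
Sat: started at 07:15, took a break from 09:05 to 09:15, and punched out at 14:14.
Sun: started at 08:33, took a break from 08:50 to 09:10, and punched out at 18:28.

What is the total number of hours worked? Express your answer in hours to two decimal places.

47.58 hours

Mon: 06:57–11:24 = 4 h 27 min; less 20 min break → 4 h 7 min
Tue: 10:37–19:04 = 8 h 27 min; less 30 min break → 7 h 57 min
Wed: 05:53–13:23 = 7 h 30 min; less 30 min break → 7 h 0 min
Thu: 09:07–15:20 = 6 h 13 min
Fri: 06:07–12:01 = 5 h 54 min
Sat: 07:15–14:14 = 6 h 59 min; less 10 min break → 6 h 49 min
Sun: 08:33–18:28 = 9 h 55 min; less 20 min break → 9 h 35 min
Total: 4 h 7 min + 7 h 57 min + 7 h 0 min + 6 h 13 min + 5 h 54 min + 6 h 49 min + 9 h 35 min = 47 h 35 min.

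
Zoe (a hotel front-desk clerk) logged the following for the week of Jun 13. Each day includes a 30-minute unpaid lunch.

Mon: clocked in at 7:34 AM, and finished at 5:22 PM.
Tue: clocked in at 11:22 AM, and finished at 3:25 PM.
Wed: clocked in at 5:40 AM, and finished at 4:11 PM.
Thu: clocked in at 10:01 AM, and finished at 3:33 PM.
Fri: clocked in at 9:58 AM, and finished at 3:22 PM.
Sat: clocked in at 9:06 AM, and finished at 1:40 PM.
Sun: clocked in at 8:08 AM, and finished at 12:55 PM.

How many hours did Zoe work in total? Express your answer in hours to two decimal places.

Mon: 7:34 AM–5:22 PM = 9 h 48 min; less 30 min break → 9 h 18 min
Tue: 11:22 AM–3:25 PM = 4 h 3 min; less 30 min break → 3 h 33 min
Wed: 5:40 AM–4:11 PM = 10 h 31 min; less 30 min break → 10 h 1 min
Thu: 10:01 AM–3:33 PM = 5 h 32 min; less 30 min break → 5 h 2 min
Fri: 9:58 AM–3:22 PM = 5 h 24 min; less 30 min break → 4 h 54 min
Sat: 9:06 AM–1:40 PM = 4 h 34 min; less 30 min break → 4 h 4 min
Sun: 8:08 AM–12:55 PM = 4 h 47 min; less 30 min break → 4 h 17 min
Total: 9 h 18 min + 3 h 33 min + 10 h 1 min + 5 h 2 min + 4 h 54 min + 4 h 4 min + 4 h 17 min = 41 h 9 min.

41.15 hours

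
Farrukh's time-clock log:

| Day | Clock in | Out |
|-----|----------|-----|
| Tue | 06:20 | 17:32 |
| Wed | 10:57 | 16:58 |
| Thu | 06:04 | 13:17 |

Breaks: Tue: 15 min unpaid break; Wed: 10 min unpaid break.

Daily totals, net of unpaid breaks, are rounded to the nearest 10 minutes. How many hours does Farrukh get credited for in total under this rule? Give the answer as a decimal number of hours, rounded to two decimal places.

Tue: 06:20–17:32 = 11 h 12 min − 15 min = 10 h 57 min → rounds to 11 h 0 min
Wed: 10:57–16:58 = 6 h 1 min − 10 min = 5 h 51 min → rounds to 5 h 50 min
Thu: 06:04–13:17 = 7 h 13 min → rounds to 7 h 10 min
Total credited: 24 h 0 min.

24.00 hours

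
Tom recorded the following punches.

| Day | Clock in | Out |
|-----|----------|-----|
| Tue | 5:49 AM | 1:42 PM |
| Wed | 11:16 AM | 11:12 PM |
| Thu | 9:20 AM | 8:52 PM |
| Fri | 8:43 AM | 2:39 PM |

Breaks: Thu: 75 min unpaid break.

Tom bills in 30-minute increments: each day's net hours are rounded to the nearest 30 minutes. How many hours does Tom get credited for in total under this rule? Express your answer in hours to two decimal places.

Tue: 5:49 AM–1:42 PM = 7 h 53 min → rounds to 8 h 0 min
Wed: 11:16 AM–11:12 PM = 11 h 56 min → rounds to 12 h 0 min
Thu: 9:20 AM–8:52 PM = 11 h 32 min − 75 min = 10 h 17 min → rounds to 10 h 30 min
Fri: 8:43 AM–2:39 PM = 5 h 56 min → rounds to 6 h 0 min
Total credited: 36 h 30 min.

36.50 hours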